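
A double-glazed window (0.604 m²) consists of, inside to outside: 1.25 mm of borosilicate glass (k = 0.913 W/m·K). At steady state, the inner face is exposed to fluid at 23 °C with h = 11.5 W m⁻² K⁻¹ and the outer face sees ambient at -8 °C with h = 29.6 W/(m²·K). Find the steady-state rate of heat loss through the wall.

Q = 153 W

Series thermal resistances, inner to outer:
  R_conv,in = 1/(hA) = 1/(11.5·0.604) = 0.1440 K/W
  R_borosilicate glass = L/(kA) = 0.00125/(0.913·0.604) = 0.002267 K/W
  R_conv,out = 1/(hA) = 1/(29.6·0.604) = 0.05593 K/W
ΣR = 0.1440 + 0.002267 + 0.05593 = 0.2022 K/W
Q = ΔT/ΣR = (23 °C − -8 °C)/0.2022 = 153 W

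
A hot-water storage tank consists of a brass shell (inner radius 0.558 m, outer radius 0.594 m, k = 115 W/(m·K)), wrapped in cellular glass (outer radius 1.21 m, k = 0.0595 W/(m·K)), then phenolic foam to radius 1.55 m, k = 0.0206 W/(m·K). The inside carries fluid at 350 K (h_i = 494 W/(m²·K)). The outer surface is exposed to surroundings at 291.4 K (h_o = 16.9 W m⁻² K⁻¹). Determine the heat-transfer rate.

Q = 31.7 W

Series thermal resistances, inner to outer:
  R_conv,in = 1/(4πr²h) = 1/(4π·0.558²·494) = 5.174×10^-4 K/W
  R_brass = (1/0.558 − 1/0.594)/(4πk) = 0.1086/(4π·115) = 7.516×10^-5 K/W
  R_cellular glass = (1/0.594 − 1/1.21)/(4πk) = 0.8571/(4π·0.0595) = 1.146 K/W
  R_phenolic foam = (1/1.21 − 1/1.55)/(4πk) = 0.1813/(4π·0.0206) = 0.7003 K/W
  R_conv,out = 1/(4πr²h) = 1/(4π·1.55²·16.9) = 0.001960 K/W
ΣR = 5.174×10^-4 + 7.516×10^-5 + 1.146 + 0.7003 + 0.001960 = 1.849 K/W
Q = ΔT/ΣR = (350 K − 291.4 K)/1.849 = 31.7 W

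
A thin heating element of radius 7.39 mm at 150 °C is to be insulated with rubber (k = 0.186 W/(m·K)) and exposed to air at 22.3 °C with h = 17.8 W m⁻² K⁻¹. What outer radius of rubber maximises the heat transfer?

r_cr = 1.04 cm

For a cylinder, r_cr = k_ins/h = 0.186/17.8 = 0.0104 m = 1.04 cm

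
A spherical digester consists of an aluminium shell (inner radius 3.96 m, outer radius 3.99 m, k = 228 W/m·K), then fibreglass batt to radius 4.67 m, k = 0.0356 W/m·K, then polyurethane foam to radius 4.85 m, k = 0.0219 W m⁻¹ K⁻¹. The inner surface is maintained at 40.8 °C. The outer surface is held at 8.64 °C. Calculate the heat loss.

Q = 291 W

Resistance network (inner→outer):
  R_aluminium = (1/3.96 − 1/3.99)/(4πk) = 0.001899/(4π·228) = 6.627×10^-7 K/W
  R_fibreglass batt = (1/3.99 − 1/4.67)/(4πk) = 0.03649/(4π·0.0356) = 0.08158 K/W
  R_polyurethane foam = (1/4.67 − 1/4.85)/(4πk) = 0.007947/(4π·0.0219) = 0.02888 K/W
ΣR = 6.627×10^-7 + 0.08158 + 0.02888 = 0.1105 K/W
Q = ΔT/ΣR = (40.8 °C − 8.64 °C)/0.1105 = 291 W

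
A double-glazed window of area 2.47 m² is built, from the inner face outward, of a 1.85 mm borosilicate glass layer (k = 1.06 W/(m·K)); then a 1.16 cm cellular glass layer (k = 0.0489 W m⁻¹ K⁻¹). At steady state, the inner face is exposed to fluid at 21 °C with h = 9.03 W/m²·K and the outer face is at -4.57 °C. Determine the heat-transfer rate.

Q = 181 W

Series thermal resistances, inner to outer:
  R_conv,in = 1/(hA) = 1/(9.03·2.47) = 0.04483 K/W
  R_borosilicate glass = L/(kA) = 0.00185/(1.06·2.47) = 7.066×10^-4 K/W
  R_cellular glass = L/(kA) = 0.0116/(0.0489·2.47) = 0.09604 K/W
ΣR = 0.04483 + 7.066×10^-4 + 0.09604 = 0.1416 K/W
Q = ΔT/ΣR = (21 °C − -4.57 °C)/0.1416 = 181 W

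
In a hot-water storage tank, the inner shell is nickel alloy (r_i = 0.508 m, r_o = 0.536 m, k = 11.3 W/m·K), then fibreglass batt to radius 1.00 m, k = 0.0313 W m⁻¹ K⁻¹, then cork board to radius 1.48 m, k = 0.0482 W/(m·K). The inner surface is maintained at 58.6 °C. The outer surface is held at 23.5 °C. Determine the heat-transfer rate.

Treat each layer as a resistance in series:
  R_nickel alloy = (1/0.508 − 1/0.536)/(4πk) = 0.1028/(4π·11.3) = 7.242×10^-4 K/W
  R_fibreglass batt = (1/0.536 − 1/1.00)/(4πk) = 0.8657/(4π·0.0313) = 2.201 K/W
  R_cork board = (1/1.00 − 1/1.48)/(4πk) = 0.3243/(4π·0.0482) = 0.5355 K/W
ΣR = 7.242×10^-4 + 2.201 + 0.5355 = 2.737 K/W
Q = ΔT/ΣR = (58.6 °C − 23.5 °C)/2.737 = 12.8 W

Q = 12.8 W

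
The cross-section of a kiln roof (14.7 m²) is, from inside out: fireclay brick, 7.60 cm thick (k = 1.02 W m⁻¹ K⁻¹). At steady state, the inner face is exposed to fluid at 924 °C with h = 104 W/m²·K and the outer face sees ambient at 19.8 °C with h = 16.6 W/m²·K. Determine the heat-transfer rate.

Q = 92.1 kW

Treat each layer as a resistance in series:
  R_conv,in = 1/(hA) = 1/(104·14.7) = 6.541×10^-4 K/W
  R_fireclay brick = L/(kA) = 0.0760/(1.02·14.7) = 0.005069 K/W
  R_conv,out = 1/(hA) = 1/(16.6·14.7) = 0.004098 K/W
ΣR = 6.541×10^-4 + 0.005069 + 0.004098 = 0.009821 K/W
Q = ΔT/ΣR = (924 °C − 19.8 °C)/0.009821 = 92100 W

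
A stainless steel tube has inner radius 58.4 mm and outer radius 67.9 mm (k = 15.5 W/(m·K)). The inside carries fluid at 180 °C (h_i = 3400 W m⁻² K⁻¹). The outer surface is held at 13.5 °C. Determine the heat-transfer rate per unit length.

Q' = 70.9 kW/m

Series thermal resistances, inner to outer:
  R'_conv,in = 1/(2πr h) = 1/(2π·0.0584·3400) = 8.015×10^-4 m·K/W
  R'_stainless steel = ln(0.0679/0.0584)/(2πk) = 0.1507/(2π·15.5) = 0.001548 m·K/W
ΣR = 8.015×10^-4 + 0.001548 = 0.002350 m·K/W
Q' = ΔT/ΣR = (180 °C − 13.5 °C)/0.002350 = 70900 W/m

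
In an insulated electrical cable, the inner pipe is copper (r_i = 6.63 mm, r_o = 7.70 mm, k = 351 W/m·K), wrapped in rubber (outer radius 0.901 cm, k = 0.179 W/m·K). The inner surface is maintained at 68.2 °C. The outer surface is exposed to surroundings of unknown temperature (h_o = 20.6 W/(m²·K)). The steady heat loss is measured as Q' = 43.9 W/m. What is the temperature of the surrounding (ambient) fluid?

Series resistances:
  R'_copper = ln(0.00770/0.00663)/(2πk) = 0.1496/(2π·351) = 6.784×10^-5 m·K/W
  R'_rubber = ln(0.00901/0.00770)/(2πk) = 0.1571/(2π·0.179) = 0.1397 m·K/W
  R'_conv,out = 1/(2πr h) = 1/(2π·0.00901·20.6) = 0.8575 m·K/W
ΣR = 0.9973 m·K/W
ΔT = Q'·ΣR = 43.9 × 0.9973 = 43.78 K
Heat flows outward, so T_out = T_in − ΔT = 68.2 − 43.78 = 24.4 °C

T_out = 24.4 °C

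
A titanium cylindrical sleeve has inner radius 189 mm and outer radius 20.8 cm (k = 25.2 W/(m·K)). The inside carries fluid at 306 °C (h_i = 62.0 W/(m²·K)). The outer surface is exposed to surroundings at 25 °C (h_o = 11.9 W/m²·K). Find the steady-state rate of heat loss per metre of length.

Resistance network (inner→outer):
  R'_conv,in = 1/(2πr h) = 1/(2π·0.189·62.0) = 0.01358 m·K/W
  R'_titanium = ln(0.208/0.189)/(2πk) = 0.09579/(2π·25.2) = 6.050×10^-4 m·K/W
  R'_conv,out = 1/(2πr h) = 1/(2π·0.208·11.9) = 0.06430 m·K/W
ΣR = 0.01358 + 6.050×10^-4 + 0.06430 = 0.07848 m·K/W
Q' = ΔT/ΣR = (306 °C − 25 °C)/0.07848 = 3580 W/m

Q' = 3580 W/m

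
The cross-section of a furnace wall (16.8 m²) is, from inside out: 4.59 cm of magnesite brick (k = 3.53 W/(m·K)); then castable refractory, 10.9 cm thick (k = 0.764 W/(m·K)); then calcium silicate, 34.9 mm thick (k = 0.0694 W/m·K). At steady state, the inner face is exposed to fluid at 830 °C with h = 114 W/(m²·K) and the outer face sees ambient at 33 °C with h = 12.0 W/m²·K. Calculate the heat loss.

Resistance network (inner→outer):
  R_conv,in = 1/(hA) = 1/(114·16.8) = 5.221×10^-4 K/W
  R_magnesite brick = L/(kA) = 0.0459/(3.53·16.8) = 7.740×10^-4 K/W
  R_castable refractory = L/(kA) = 0.109/(0.764·16.8) = 0.008492 K/W
  R_calcium silicate = L/(kA) = 0.0349/(0.0694·16.8) = 0.02993 K/W
  R_conv,out = 1/(hA) = 1/(12.0·16.8) = 0.004960 K/W
ΣR = 5.221×10^-4 + 7.740×10^-4 + 0.008492 + 0.02993 + 0.004960 = 0.04468 K/W
Q = ΔT/ΣR = (830 °C − 33 °C)/0.04468 = 17800 W

Q = 17.8 kW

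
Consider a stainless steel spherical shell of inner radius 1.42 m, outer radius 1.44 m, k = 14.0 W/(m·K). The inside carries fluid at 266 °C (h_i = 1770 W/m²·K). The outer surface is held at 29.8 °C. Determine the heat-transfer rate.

Q = 3.03×10^6 W

Series thermal resistances, inner to outer:
  R_conv,in = 1/(4πr²h) = 1/(4π·1.42²·1770) = 2.230×10^-5 K/W
  R_stainless steel = (1/1.42 − 1/1.44)/(4πk) = 0.009781/(4π·14.0) = 5.560×10^-5 K/W
ΣR = 2.230×10^-5 + 5.560×10^-5 = 7.790×10^-5 K/W
Q = ΔT/ΣR = (266 °C − 29.8 °C)/7.790×10^-5 = 3.03×10^6 W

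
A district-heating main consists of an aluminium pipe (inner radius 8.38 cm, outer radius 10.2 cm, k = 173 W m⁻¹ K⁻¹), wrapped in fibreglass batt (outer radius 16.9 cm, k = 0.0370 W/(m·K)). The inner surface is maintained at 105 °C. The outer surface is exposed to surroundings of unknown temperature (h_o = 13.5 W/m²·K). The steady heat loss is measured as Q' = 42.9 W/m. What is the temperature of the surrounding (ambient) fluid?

Series resistances:
  R'_aluminium = ln(0.102/0.0838)/(2πk) = 0.1965/(2π·173) = 1.808×10^-4 m·K/W
  R'_fibreglass batt = ln(0.169/0.102)/(2πk) = 0.5049/(2π·0.0370) = 2.172 m·K/W
  R'_conv,out = 1/(2πr h) = 1/(2π·0.169·13.5) = 0.06976 m·K/W
ΣR = 2.242 m·K/W
ΔT = Q'·ΣR = 42.9 × 2.242 = 96.18 K
Heat flows outward, so T_out = T_in − ΔT = 105 − 96.18 = 8.82 °C

T_out = 8.82 °C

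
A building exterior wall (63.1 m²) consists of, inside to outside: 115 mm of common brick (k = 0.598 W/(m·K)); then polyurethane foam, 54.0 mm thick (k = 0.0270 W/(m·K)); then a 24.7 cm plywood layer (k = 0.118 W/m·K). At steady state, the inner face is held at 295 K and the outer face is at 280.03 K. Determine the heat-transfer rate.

Treat each layer as a resistance in series:
  R_common brick = L/(kA) = 0.115/(0.598·63.1) = 0.003048 K/W
  R_polyurethane foam = L/(kA) = 0.0540/(0.0270·63.1) = 0.03170 K/W
  R_plywood = L/(kA) = 0.247/(0.118·63.1) = 0.03317 K/W
ΣR = 0.003048 + 0.03170 + 0.03317 = 0.06792 K/W
Q = ΔT/ΣR = (295 K − 280.03 K)/0.06792 = 220 W

Q = 220 W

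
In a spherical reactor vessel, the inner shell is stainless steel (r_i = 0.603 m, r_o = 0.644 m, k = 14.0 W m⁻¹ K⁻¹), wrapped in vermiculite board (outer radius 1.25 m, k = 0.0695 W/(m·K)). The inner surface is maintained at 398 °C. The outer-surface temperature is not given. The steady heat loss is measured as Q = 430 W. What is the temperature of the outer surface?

Sum the resistances:
  R_stainless steel = (1/0.603 − 1/0.644)/(4πk) = 0.1056/(4π·14.0) = 6.001×10^-4 K/W
  R_vermiculite board = (1/0.644 − 1/1.25)/(4πk) = 0.7528/(4π·0.0695) = 0.8620 K/W
ΣR = 0.8626 K/W
ΔT = Q·ΣR = 430 × 0.8626 = 370.9 K
Heat flows outward, so T_out = T_in − ΔT = 398 − 370.9 = 27.1 °C

T_out = 27.1 °C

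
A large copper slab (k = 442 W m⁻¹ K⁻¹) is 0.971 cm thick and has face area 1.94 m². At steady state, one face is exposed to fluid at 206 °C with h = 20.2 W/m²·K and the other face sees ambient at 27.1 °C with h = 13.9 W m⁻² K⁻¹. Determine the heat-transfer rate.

Resistance network (inner→outer):
  R_conv,in = 1/(hA) = 1/(20.2·1.94) = 0.02552 K/W
  R_copper = L/(kA) = 0.00971/(442·1.94) = 1.132×10^-5 K/W
  R_conv,out = 1/(hA) = 1/(13.9·1.94) = 0.03708 K/W
ΣR = 0.02552 + 1.132×10^-5 + 0.03708 = 0.06261 K/W
Q = ΔT/ΣR = (206 °C − 27.1 °C)/0.06261 = 2860 W

Q = 2.86 kW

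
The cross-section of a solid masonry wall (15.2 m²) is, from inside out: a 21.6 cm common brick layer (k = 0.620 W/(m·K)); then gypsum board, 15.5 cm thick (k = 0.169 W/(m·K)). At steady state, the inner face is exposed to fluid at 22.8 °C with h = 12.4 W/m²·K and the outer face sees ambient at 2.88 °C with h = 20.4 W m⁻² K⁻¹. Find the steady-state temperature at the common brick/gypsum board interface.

T = 16.7 °C

Series thermal resistances, inner to outer:
  R_conv,in = 1/(hA) = 1/(12.4·15.2) = 0.005306 K/W
  R_common brick = L/(kA) = 0.216/(0.620·15.2) = 0.02292 K/W
  R_gypsum board = L/(kA) = 0.155/(0.169·15.2) = 0.06034 K/W
  R_conv,out = 1/(hA) = 1/(20.4·15.2) = 0.003225 K/W
ΣR = 0.005306 + 0.02292 + 0.06034 + 0.003225 = 0.09179 K/W
Q = ΔT/ΣR = (22.8 °C − 2.88 °C)/0.09179 = 217.0 W
From the inner boundary to the common brick/gypsum board interface, ΣR_partial = 0.02823 K/W.
T_interface = T_in − Q·ΣR_partial = 22.8 °C − (217.0)(0.02823) = 16.7 °C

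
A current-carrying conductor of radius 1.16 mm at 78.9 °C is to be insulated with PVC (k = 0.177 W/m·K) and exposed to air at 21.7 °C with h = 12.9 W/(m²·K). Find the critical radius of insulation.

For a cylinder, r_cr = k_ins/h = 0.177/12.9 = 0.0137 m = 1.37 cm

r_cr = 1.37 cm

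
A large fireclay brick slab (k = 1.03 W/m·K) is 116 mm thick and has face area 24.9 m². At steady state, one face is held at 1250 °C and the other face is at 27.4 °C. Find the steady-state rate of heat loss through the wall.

Q = 2.70×10^5 W

Q = kA·ΔT/L = 1.03 × 24.9 × |1250 °C − 27.4 °C| / 0.116 = 2.70×10^5 W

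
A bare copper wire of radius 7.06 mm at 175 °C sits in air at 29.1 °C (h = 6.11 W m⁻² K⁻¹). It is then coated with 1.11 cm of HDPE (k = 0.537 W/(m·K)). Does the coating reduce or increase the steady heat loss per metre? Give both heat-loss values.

Critical radius for a cylinder: r_cr = k/h = 0.0879 m = 8.79 cm.
Outer radius after coating: r₂ = 0.00706 + 0.0111 = 0.01816 m.
Since r₁ < r_cr and r₂ ≤ r_cr, the coating moves toward the maximum at r_cr — heat loss rises.
Bare: R = 1/(2πr₁h) = 3.690 m·K/W; Q = 145.9/3.690 = 39.5 W/m.
Coated: R = R_cond + R_conv = 1.714 m·K/W; Q = 145.9/1.714 = 85.1 W/m.

increases: 39.5 → 85.1 W/m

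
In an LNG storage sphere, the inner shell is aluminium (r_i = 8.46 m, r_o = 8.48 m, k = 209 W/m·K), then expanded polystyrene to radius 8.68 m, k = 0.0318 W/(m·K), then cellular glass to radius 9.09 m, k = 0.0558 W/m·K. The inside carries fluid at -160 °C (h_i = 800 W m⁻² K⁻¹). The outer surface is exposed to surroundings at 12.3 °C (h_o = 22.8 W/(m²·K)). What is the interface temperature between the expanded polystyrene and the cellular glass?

Series thermal resistances, inner to outer:
  R_conv,in = 1/(4πr²h) = 1/(4π·8.46²·800) = 1.390×10^-6 K/W
  R_aluminium = (1/8.46 − 1/8.48)/(4πk) = 2.788×10^-4/(4π·209) = 1.061×10^-7 K/W
  R_expanded polystyrene = (1/8.48 − 1/8.68)/(4πk) = 0.002717/(4π·0.0318) = 0.006800 K/W
  R_cellular glass = (1/8.68 − 1/9.09)/(4πk) = 0.005196/(4π·0.0558) = 0.007411 K/W
  R_conv,out = 1/(4πr²h) = 1/(4π·9.09²·22.8) = 4.224×10^-5 K/W
ΣR = 1.390×10^-6 + 1.061×10^-7 + 0.006800 + 0.007411 + 4.224×10^-5 = 0.01425 K/W
Q = ΔT/ΣR = (-160 °C − 12.3 °C)/0.01425 = -12090 W
From the inner boundary to the expanded polystyrene/cellular glass interface, ΣR_partial = 0.006801 K/W.
T_interface = T_in − Q·ΣR_partial = -160 °C − (-12090)(0.006801) = -77.8 °C

T = -77.8 °C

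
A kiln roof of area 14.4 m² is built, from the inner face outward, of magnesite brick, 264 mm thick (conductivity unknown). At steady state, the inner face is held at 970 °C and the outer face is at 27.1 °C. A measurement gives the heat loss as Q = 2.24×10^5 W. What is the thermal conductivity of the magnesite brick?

k = 4.36 W/m·K

ΣR = ΔT/Q = |970 − 27.1|/2.24×10^5 = 0.004209 K/W
L/(kA) = 0.004209 ⇒ k = 0.264/(0.004209·14.4) = 4.36 W/m·K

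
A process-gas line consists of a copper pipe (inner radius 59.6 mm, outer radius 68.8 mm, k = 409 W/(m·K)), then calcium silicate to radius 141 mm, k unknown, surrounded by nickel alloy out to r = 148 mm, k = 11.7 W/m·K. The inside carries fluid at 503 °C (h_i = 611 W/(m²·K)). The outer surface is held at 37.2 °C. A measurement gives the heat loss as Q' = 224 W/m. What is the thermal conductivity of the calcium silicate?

k = 0.0551 W/m·K

ΣR = ΔT/Q' = |503 − 37.2|/224 = 2.079 m·K/W
Known resistances:
  R'_conv,in = 1/(2πr h) = 1/(2π·0.0596·611) = 0.004371 m·K/W
  R'_copper = ln(0.0688/0.0596)/(2πk) = 0.1435/(2π·409) = 5.586×10^-5 m·K/W
  R'_nickel alloy = ln(0.148/0.141)/(2πk) = 0.04845/(2π·11.7) = 6.591×10^-4 m·K/W
R_calcium silicate = ΣR − ΣR_known = 2.079 − 0.005086 = 2.074 m·K/W
ln(r₂/r₁)/(2πk) = 2.074 ⇒ k = 0.7176/(2π·2.074) = 0.0551 W/m·K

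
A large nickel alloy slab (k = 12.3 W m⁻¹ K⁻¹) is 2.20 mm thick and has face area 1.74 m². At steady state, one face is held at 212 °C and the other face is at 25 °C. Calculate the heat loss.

Q = 1820 kW

Q = kA·ΔT/L = 12.3 × 1.74 × |212 °C − 25 °C| / 0.00220 = 1.82×10^6 W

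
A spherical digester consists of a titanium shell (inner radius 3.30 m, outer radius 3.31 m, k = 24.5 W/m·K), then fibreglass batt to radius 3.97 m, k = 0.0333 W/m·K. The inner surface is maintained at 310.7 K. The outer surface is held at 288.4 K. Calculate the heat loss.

Series thermal resistances, inner to outer:
  R_titanium = (1/3.30 − 1/3.31)/(4πk) = 9.155×10^-4/(4π·24.5) = 2.974×10^-6 K/W
  R_fibreglass batt = (1/3.31 − 1/3.97)/(4πk) = 0.05023/(4π·0.0333) = 0.1200 K/W
ΣR = 2.974×10^-6 + 0.1200 = 0.1200 K/W
Q = ΔT/ΣR = (310.7 K − 288.4 K)/0.1200 = 186 W

Q = 186 W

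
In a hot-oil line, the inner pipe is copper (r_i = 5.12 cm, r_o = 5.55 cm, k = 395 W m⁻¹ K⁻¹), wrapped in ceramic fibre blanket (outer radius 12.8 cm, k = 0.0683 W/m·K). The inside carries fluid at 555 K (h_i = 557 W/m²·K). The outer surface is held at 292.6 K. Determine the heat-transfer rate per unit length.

Q' = 134 W/m

Resistance network (inner→outer):
  R'_conv,in = 1/(2πr h) = 1/(2π·0.0512·557) = 0.005581 m·K/W
  R'_copper = ln(0.0555/0.0512)/(2πk) = 0.08064/(2π·395) = 3.249×10^-5 m·K/W
  R'_ceramic fibre blanket = ln(0.128/0.0555)/(2πk) = 0.8356/(2π·0.0683) = 1.947 m·K/W
ΣR = 0.005581 + 3.249×10^-5 + 1.947 = 1.953 m·K/W
Q' = ΔT/ΣR = (555 K − 292.6 K)/1.953 = 134 W/m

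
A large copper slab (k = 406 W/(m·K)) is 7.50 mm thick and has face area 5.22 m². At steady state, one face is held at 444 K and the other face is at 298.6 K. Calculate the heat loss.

Q = 4.11×10^7 W

Q = kA·ΔT/L = 406 × 5.22 × |444 K − 298.6 K| / 0.00750 = 4.11×10^7 W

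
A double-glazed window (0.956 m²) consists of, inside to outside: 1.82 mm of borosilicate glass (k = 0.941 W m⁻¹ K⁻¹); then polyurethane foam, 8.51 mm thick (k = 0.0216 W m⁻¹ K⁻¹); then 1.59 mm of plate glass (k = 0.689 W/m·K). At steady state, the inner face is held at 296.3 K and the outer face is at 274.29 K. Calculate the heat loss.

Series thermal resistances, inner to outer:
  R_borosilicate glass = L/(kA) = 0.00182/(0.941·0.956) = 0.002023 K/W
  R_polyurethane foam = L/(kA) = 0.00851/(0.0216·0.956) = 0.4121 K/W
  R_plate glass = L/(kA) = 0.00159/(0.689·0.956) = 0.002414 K/W
ΣR = 0.002023 + 0.4121 + 0.002414 = 0.4165 K/W
Q = ΔT/ΣR = (296.3 K − 274.29 K)/0.4165 = 52.8 W

Q = 52.8 W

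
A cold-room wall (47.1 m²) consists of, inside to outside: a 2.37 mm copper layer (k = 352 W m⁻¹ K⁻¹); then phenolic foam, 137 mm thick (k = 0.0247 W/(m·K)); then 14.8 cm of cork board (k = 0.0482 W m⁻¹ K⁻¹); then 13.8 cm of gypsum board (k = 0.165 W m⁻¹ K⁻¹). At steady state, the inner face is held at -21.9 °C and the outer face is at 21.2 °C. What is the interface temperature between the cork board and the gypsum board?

Treat each layer as a resistance in series:
  R_copper = L/(kA) = 0.00237/(352·47.1) = 1.430×10^-7 K/W
  R_phenolic foam = L/(kA) = 0.137/(0.0247·47.1) = 0.1178 K/W
  R_cork board = L/(kA) = 0.148/(0.0482·47.1) = 0.06519 K/W
  R_gypsum board = L/(kA) = 0.138/(0.165·47.1) = 0.01776 K/W
ΣR = 1.430×10^-7 + 0.1178 + 0.06519 + 0.01776 = 0.2008 K/W
Q = ΔT/ΣR = (-21.9 °C − 21.2 °C)/0.2008 = -214.6 W
From the inner boundary to the cork board/gypsum board interface, ΣR_partial = 0.1830 K/W.
T_interface = T_in − Q·ΣR_partial = -21.9 °C − (-214.6)(0.1830) = 17.4 °C

T = 17.4 °C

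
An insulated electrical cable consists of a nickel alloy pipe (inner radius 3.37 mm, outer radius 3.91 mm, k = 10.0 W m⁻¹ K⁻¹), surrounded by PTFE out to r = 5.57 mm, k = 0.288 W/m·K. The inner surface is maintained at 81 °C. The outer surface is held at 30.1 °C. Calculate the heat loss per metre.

Q' = 257 W/m

Series thermal resistances, inner to outer:
  R'_nickel alloy = ln(0.00391/0.00337)/(2πk) = 0.1486/(2π·10.0) = 0.002365 m·K/W
  R'_PTFE = ln(0.00557/0.00391)/(2πk) = 0.3539/(2π·0.288) = 0.1955 m·K/W
ΣR = 0.002365 + 0.1955 = 0.1979 m·K/W
Q' = ΔT/ΣR = (81 °C − 30.1 °C)/0.1979 = 257 W/m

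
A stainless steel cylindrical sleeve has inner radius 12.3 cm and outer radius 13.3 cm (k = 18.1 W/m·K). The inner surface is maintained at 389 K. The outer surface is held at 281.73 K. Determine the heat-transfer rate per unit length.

Q' = 2πk·ΔT/ln(r₂/r₁) = 2π × 18.1 × 107.27 / ln(0.133/0.123) = 1.56×10^5 W/m

Q' = 156 kW/m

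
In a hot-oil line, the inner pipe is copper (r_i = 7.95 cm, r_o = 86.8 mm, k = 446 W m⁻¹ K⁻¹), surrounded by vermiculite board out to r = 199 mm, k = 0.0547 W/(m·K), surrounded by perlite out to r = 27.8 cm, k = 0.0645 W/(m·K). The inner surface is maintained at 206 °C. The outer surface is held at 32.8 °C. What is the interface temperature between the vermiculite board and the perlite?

Series thermal resistances, inner to outer:
  R'_copper = ln(0.0868/0.0795)/(2πk) = 0.08785/(2π·446) = 3.135×10^-5 m·K/W
  R'_vermiculite board = ln(0.199/0.0868)/(2πk) = 0.8297/(2π·0.0547) = 2.414 m·K/W
  R'_perlite = ln(0.278/0.199)/(2πk) = 0.3343/(2π·0.0645) = 0.8249 m·K/W
ΣR = 3.135×10^-5 + 2.414 + 0.8249 = 3.239 m·K/W
Q' = ΔT/ΣR = (206 °C − 32.8 °C)/3.239 = 53.47 W/m
From the inner boundary to the vermiculite board/perlite interface, ΣR_partial = 2.414 m·K/W.
T_interface = T_in − Q'·ΣR_partial = 206 °C − (53.47)(2.414) = 76.9 °C

T = 76.9 °C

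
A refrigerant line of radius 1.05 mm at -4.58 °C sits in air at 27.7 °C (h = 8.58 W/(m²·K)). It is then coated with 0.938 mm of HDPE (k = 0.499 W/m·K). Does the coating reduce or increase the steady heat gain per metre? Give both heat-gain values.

Critical radius for a cylinder: r_cr = k/h = 0.0582 m = 5.82 cm.
Outer radius after coating: r₂ = 0.00105 + 9.38×10^-4 = 0.001988 m.
Since r₁ < r_cr and r₂ ≤ r_cr, the coating moves toward the maximum at r_cr — heat gain rises.
Bare: R = 1/(2πr₁h) = 17.67 m·K/W; Q = 32.28/17.67 = 1.83 W/m.
Coated: R = R_cond + R_conv = 9.534 m·K/W; Q = 32.28/9.534 = 3.39 W/m.

increases: 1.83 → 3.39 W/m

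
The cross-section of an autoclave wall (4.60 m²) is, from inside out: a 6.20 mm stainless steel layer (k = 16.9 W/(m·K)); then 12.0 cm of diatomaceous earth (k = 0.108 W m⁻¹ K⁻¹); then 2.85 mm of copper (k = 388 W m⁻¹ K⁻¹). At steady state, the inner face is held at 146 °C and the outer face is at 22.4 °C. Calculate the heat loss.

Treat each layer as a resistance in series:
  R_stainless steel = L/(kA) = 0.00620/(16.9·4.60) = 7.975×10^-5 K/W
  R_diatomaceous earth = L/(kA) = 0.120/(0.108·4.60) = 0.2415 K/W
  R_copper = L/(kA) = 0.00285/(388·4.60) = 1.597×10^-6 K/W
ΣR = 7.975×10^-5 + 0.2415 + 1.597×10^-6 = 0.2416 K/W
Q = ΔT/ΣR = (146 °C − 22.4 °C)/0.2416 = 512 W

Q = 512 W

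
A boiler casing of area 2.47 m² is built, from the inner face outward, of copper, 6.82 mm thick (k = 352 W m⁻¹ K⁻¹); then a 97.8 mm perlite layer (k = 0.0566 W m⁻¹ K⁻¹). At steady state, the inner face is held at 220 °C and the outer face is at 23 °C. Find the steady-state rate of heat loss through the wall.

Series thermal resistances, inner to outer:
  R_copper = L/(kA) = 0.00682/(352·2.47) = 7.844×10^-6 K/W
  R_perlite = L/(kA) = 0.0978/(0.0566·2.47) = 0.6996 K/W
ΣR = 7.844×10^-6 + 0.6996 = 0.6996 K/W
Q = ΔT/ΣR = (220 °C − 23 °C)/0.6996 = 282 W

Q = 282 W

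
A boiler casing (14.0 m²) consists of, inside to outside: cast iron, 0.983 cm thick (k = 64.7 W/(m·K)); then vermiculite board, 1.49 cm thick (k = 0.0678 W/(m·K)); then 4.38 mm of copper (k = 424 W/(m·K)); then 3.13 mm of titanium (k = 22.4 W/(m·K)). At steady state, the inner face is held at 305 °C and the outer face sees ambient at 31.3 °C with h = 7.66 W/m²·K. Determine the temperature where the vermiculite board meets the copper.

T = 133 °C

Resistance network (inner→outer):
  R_cast iron = L/(kA) = 0.00983/(64.7·14.0) = 1.085×10^-5 K/W
  R_vermiculite board = L/(kA) = 0.0149/(0.0678·14.0) = 0.01570 K/W
  R_copper = L/(kA) = 0.00438/(424·14.0) = 7.379×10^-7 K/W
  R_titanium = L/(kA) = 0.00313/(22.4·14.0) = 9.981×10^-6 K/W
  R_conv,out = 1/(hA) = 1/(7.66·14.0) = 0.009325 K/W
ΣR = 1.085×10^-5 + 0.01570 + 7.379×10^-7 + 9.981×10^-6 + 0.009325 = 0.02505 K/W
Q = ΔT/ΣR = (305 °C − 31.3 °C)/0.02505 = 10930 W
From the inner boundary to the vermiculite board/copper interface, ΣR_partial = 0.01571 K/W.
T_interface = T_in − Q·ΣR_partial = 305 °C − (10930)(0.01571) = 133 °C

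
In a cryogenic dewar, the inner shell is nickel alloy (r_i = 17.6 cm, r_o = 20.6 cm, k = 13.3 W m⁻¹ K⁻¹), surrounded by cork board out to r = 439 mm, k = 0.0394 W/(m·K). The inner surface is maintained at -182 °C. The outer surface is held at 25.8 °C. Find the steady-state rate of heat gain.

Resistance network (inner→outer):
  R_nickel alloy = (1/0.176 − 1/0.206)/(4πk) = 0.8274/(4π·13.3) = 0.004951 K/W
  R_cork board = (1/0.206 − 1/0.439)/(4πk) = 2.576/(4π·0.0394) = 5.204 K/W
ΣR = 0.004951 + 5.204 = 5.209 K/W
Q = ΔT/ΣR = (-182 °C − 25.8 °C)/5.209 = -39.9 W
(Negative Q ⇒ heat flows inward; heat gain = 39.9 W.)

Q = 39.9 W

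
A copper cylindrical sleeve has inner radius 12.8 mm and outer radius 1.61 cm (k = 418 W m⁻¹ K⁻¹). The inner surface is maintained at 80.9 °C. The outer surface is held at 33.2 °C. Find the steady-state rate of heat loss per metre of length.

Q' = 546 kW/m

Q' = 2πk·ΔT/ln(r₂/r₁) = 2π × 418 × 47.7 / ln(0.0161/0.0128) = 5.46×10^5 W/m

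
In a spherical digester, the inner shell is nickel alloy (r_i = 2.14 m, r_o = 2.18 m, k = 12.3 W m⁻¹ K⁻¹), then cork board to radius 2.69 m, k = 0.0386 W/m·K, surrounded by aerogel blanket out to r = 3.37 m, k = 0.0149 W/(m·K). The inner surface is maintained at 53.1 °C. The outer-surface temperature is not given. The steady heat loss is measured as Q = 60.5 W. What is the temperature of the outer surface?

T_out = 18.0 °C

Sum the resistances:
  R_nickel alloy = (1/2.14 − 1/2.18)/(4πk) = 0.008574/(4π·12.3) = 5.547×10^-5 K/W
  R_cork board = (1/2.18 − 1/2.69)/(4πk) = 0.08697/(4π·0.0386) = 0.1793 K/W
  R_aerogel blanket = (1/2.69 − 1/3.37)/(4πk) = 0.07501/(4π·0.0149) = 0.4006 K/W
ΣR = 0.5800 K/W
ΔT = Q·ΣR = 60.5 × 0.5800 = 35.09 K
Heat flows outward, so T_out = T_in − ΔT = 53.1 − 35.09 = 18.0 °C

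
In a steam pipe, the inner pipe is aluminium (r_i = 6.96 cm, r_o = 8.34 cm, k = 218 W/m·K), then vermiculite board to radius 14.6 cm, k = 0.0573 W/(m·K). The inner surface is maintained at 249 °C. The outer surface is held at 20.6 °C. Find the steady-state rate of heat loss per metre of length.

Q' = 147 W/m

Resistance network (inner→outer):
  R'_aluminium = ln(0.0834/0.0696)/(2πk) = 0.1809/(2π·218) = 1.321×10^-4 m·K/W
  R'_vermiculite board = ln(0.146/0.0834)/(2πk) = 0.5600/(2π·0.0573) = 1.555 m·K/W
ΣR = 1.321×10^-4 + 1.555 = 1.555 m·K/W
Q' = ΔT/ΣR = (249 °C − 20.6 °C)/1.555 = 147 W/m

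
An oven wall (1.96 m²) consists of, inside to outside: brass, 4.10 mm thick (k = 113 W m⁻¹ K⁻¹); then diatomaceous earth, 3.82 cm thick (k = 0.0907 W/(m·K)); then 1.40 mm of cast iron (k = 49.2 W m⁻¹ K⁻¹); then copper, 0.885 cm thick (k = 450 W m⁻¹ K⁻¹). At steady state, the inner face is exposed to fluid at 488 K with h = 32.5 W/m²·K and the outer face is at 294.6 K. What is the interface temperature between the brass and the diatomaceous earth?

Resistance network (inner→outer):
  R_conv,in = 1/(hA) = 1/(32.5·1.96) = 0.01570 K/W
  R_brass = L/(kA) = 0.00410/(113·1.96) = 1.851×10^-5 K/W
  R_diatomaceous earth = L/(kA) = 0.0382/(0.0907·1.96) = 0.2149 K/W
  R_cast iron = L/(kA) = 0.00140/(49.2·1.96) = 1.452×10^-5 K/W
  R_copper = L/(kA) = 0.00885/(450·1.96) = 1.003×10^-5 K/W
ΣR = 0.01570 + 1.851×10^-5 + 0.2149 + 1.452×10^-5 + 1.003×10^-5 = 0.2306 K/W
Q = ΔT/ΣR = (488 K − 294.6 K)/0.2306 = 838.7 W
From the inner boundary to the brass/diatomaceous earth interface, ΣR_partial = 0.01572 K/W.
T_interface = T_in − Q·ΣR_partial = 488 K − (838.7)(0.01572) = 475 K

T = 475 K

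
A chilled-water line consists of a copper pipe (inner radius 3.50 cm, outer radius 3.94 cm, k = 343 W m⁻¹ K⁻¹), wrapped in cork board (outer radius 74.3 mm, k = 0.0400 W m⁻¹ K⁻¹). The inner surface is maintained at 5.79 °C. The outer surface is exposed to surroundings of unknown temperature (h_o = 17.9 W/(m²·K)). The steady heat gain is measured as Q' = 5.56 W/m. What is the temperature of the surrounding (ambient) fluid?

T_out = 20.5 °C

Series resistances:
  R'_copper = ln(0.0394/0.0350)/(2πk) = 0.1184/(2π·343) = 5.495×10^-5 m·K/W
  R'_cork board = ln(0.0743/0.0394)/(2πk) = 0.6343/(2π·0.0400) = 2.524 m·K/W
  R'_conv,out = 1/(2πr h) = 1/(2π·0.0743·17.9) = 0.1197 m·K/W
ΣR = 2.644 m·K/W
ΔT = Q'·ΣR = 5.56 × 2.644 = 14.70 K
Heat flows inward, so T_out = T_in + ΔT = 5.79 + 14.70 = 20.5 °C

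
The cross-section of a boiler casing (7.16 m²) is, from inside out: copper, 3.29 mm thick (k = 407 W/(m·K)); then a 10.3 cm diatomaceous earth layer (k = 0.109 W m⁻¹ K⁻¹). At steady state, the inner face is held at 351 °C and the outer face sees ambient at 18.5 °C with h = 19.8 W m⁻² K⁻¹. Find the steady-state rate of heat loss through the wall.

Resistance network (inner→outer):
  R_copper = L/(kA) = 0.00329/(407·7.16) = 1.129×10^-6 K/W
  R_diatomaceous earth = L/(kA) = 0.103/(0.109·7.16) = 0.1320 K/W
  R_conv,out = 1/(hA) = 1/(19.8·7.16) = 0.007054 K/W
ΣR = 1.129×10^-6 + 0.1320 + 0.007054 = 0.1391 K/W
Q = ΔT/ΣR = (351 °C − 18.5 °C)/0.1391 = 2390 W

Q = 2.39 kW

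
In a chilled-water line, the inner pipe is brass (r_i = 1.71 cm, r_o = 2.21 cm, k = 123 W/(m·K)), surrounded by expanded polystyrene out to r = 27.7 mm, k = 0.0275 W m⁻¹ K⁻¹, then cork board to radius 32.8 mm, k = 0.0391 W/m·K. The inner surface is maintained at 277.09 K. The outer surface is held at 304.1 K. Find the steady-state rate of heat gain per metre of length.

Series thermal resistances, inner to outer:
  R'_brass = ln(0.0221/0.0171)/(2πk) = 0.2565/(2π·123) = 3.319×10^-4 m·K/W
  R'_expanded polystyrene = ln(0.0277/0.0221)/(2πk) = 0.2259/(2π·0.0275) = 1.307 m·K/W
  R'_cork board = ln(0.0328/0.0277)/(2πk) = 0.1690/(2π·0.0391) = 0.6879 m·K/W
ΣR = 3.319×10^-4 + 1.307 + 0.6879 = 1.995 m·K/W
Q' = ΔT/ΣR = (277.09 K − 304.1 K)/1.995 = -13.5 W/m
(Negative Q' ⇒ heat flows inward; heat gain = 13.5 W/m.)

Q' = 13.5 W/m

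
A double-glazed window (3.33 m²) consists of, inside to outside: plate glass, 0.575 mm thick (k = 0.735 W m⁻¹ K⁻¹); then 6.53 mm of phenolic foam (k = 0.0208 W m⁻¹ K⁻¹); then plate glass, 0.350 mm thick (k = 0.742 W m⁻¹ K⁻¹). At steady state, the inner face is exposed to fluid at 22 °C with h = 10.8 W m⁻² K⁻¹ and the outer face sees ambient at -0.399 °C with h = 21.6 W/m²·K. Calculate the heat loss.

Resistance network (inner→outer):
  R_conv,in = 1/(hA) = 1/(10.8·3.33) = 0.02781 K/W
  R_plate glass = L/(kA) = 5.75×10^-4/(0.735·3.33) = 2.349×10^-4 K/W
  R_phenolic foam = L/(kA) = 0.00653/(0.0208·3.33) = 0.09428 K/W
  R_plate glass = L/(kA) = 3.50×10^-4/(0.742·3.33) = 1.417×10^-4 K/W
  R_conv,out = 1/(hA) = 1/(21.6·3.33) = 0.01390 K/W
ΣR = 0.02781 + 2.349×10^-4 + 0.09428 + 1.417×10^-4 + 0.01390 = 0.1364 K/W
Q = ΔT/ΣR = (22 °C − -0.399 °C)/0.1364 = 164 W

Q = 164 W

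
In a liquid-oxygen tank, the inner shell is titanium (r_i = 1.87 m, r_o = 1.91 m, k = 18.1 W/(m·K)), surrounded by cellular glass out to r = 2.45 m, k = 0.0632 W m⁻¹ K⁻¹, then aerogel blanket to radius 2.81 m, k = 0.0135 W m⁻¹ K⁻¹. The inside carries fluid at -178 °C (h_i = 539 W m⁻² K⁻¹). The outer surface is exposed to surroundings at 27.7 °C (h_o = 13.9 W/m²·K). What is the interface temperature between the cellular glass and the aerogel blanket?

T = -112 °C

Series thermal resistances, inner to outer:
  R_conv,in = 1/(4πr²h) = 1/(4π·1.87²·539) = 4.222×10^-5 K/W
  R_titanium = (1/1.87 − 1/1.91)/(4πk) = 0.01120/(4π·18.1) = 4.924×10^-5 K/W
  R_cellular glass = (1/1.91 − 1/2.45)/(4πk) = 0.1154/(4π·0.0632) = 0.1453 K/W
  R_aerogel blanket = (1/2.45 − 1/2.81)/(4πk) = 0.05229/(4π·0.0135) = 0.3082 K/W
  R_conv,out = 1/(4πr²h) = 1/(4π·2.81²·13.9) = 7.250×10^-4 K/W
ΣR = 4.222×10^-5 + 4.924×10^-5 + 0.1453 + 0.3082 + 7.250×10^-4 = 0.4543 K/W
Q = ΔT/ΣR = (-178 °C − 27.7 °C)/0.4543 = -452.8 W
From the inner boundary to the cellular glass/aerogel blanket interface, ΣR_partial = 0.1454 K/W.
T_interface = T_in − Q·ΣR_partial = -178 °C − (-452.8)(0.1454) = -112 °C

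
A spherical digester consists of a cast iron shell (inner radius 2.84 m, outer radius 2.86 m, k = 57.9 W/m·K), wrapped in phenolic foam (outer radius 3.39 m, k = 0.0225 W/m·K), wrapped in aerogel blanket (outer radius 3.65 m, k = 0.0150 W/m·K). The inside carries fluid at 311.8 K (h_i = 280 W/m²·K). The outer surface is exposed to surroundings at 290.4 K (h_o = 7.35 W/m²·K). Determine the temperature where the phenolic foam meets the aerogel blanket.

T = 298.3 K

Treat each layer as a resistance in series:
  R_conv,in = 1/(4πr²h) = 1/(4π·2.84²·280) = 3.524×10^-5 K/W
  R_cast iron = (1/2.84 − 1/2.86)/(4πk) = 0.002462/(4π·57.9) = 3.384×10^-6 K/W
  R_phenolic foam = (1/2.86 − 1/3.39)/(4πk) = 0.05467/(4π·0.0225) = 0.1933 K/W
  R_aerogel blanket = (1/3.39 − 1/3.65)/(4πk) = 0.02101/(4π·0.0150) = 0.1115 K/W
  R_conv,out = 1/(4πr²h) = 1/(4π·3.65²·7.35) = 8.127×10^-4 K/W
ΣR = 3.524×10^-5 + 3.384×10^-6 + 0.1933 + 0.1115 + 8.127×10^-4 = 0.3057 K/W
Q = ΔT/ΣR = (311.8 K − 290.4 K)/0.3057 = 70.00 W
From the inner boundary to the phenolic foam/aerogel blanket interface, ΣR_partial = 0.1933 K/W.
T_interface = T_in − Q·ΣR_partial = 311.8 K − (70.00)(0.1933) = 298.3 K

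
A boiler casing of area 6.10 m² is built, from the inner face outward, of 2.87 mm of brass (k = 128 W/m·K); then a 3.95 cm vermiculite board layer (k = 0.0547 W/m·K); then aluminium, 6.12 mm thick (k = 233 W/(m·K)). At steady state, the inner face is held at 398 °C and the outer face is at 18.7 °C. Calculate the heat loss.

Q = 3200 W

Series thermal resistances, inner to outer:
  R_brass = L/(kA) = 0.00287/(128·6.10) = 3.676×10^-6 K/W
  R_vermiculite board = L/(kA) = 0.0395/(0.0547·6.10) = 0.1184 K/W
  R_aluminium = L/(kA) = 0.00612/(233·6.10) = 4.306×10^-6 K/W
ΣR = 3.676×10^-6 + 0.1184 + 4.306×10^-6 = 0.1184 K/W
Q = ΔT/ΣR = (398 °C − 18.7 °C)/0.1184 = 3200 W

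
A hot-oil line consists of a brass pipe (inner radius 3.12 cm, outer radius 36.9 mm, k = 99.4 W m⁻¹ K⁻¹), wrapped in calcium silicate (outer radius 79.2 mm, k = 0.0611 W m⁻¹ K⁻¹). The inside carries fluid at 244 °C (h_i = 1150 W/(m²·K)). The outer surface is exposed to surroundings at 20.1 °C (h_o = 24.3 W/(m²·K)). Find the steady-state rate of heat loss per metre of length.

Treat each layer as a resistance in series:
  R'_conv,in = 1/(2πr h) = 1/(2π·0.0312·1150) = 0.004436 m·K/W
  R'_brass = ln(0.0369/0.0312)/(2πk) = 0.1678/(2π·99.4) = 2.687×10^-4 m·K/W
  R'_calcium silicate = ln(0.0792/0.0369)/(2πk) = 0.7638/(2π·0.0611) = 1.989 m·K/W
  R'_conv,out = 1/(2πr h) = 1/(2π·0.0792·24.3) = 0.08270 m·K/W
ΣR = 0.004436 + 2.687×10^-4 + 1.989 + 0.08270 = 2.076 m·K/W
Q' = ΔT/ΣR = (244 °C − 20.1 °C)/2.076 = 108 W/m

Q' = 108 W/m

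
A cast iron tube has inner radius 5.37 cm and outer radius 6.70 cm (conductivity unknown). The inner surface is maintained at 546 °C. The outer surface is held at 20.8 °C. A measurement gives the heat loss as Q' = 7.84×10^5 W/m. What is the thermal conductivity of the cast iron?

k = 52.6 W/m·K

ΣR = ΔT/Q' = |546 − 20.8|/7.84×10^5 = 6.699×10^-4 m·K/W
ln(r₂/r₁)/(2πk) = 6.699×10^-4 ⇒ k = 0.2213/(2π·6.699×10^-4) = 52.6 W/m·K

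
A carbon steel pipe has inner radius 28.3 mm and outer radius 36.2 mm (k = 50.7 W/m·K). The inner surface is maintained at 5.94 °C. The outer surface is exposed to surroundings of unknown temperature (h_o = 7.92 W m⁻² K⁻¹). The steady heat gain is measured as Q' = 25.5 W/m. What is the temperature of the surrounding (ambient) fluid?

T_out = 20.1 °C

Sum the resistances:
  R'_carbon steel = ln(0.0362/0.0283)/(2πk) = 0.2462/(2π·50.7) = 7.729×10^-4 m·K/W
  R'_conv,out = 1/(2πr h) = 1/(2π·0.0362·7.92) = 0.5551 m·K/W
ΣR = 0.5559 m·K/W
ΔT = Q'·ΣR = 25.5 × 0.5559 = 14.18 K
Heat flows inward, so T_out = T_in + ΔT = 5.94 + 14.18 = 20.1 °C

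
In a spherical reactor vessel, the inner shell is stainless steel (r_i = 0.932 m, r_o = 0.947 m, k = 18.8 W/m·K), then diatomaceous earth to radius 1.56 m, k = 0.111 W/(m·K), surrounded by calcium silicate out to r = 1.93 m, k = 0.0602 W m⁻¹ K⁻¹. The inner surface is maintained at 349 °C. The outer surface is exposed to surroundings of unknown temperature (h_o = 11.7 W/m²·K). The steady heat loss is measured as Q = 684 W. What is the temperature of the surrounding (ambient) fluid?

Series resistances:
  R_stainless steel = (1/0.932 − 1/0.947)/(4πk) = 0.01700/(4π·18.8) = 7.194×10^-5 K/W
  R_diatomaceous earth = (1/0.947 − 1/1.56)/(4πk) = 0.4149/(4π·0.111) = 0.2975 K/W
  R_calcium silicate = (1/1.56 − 1/1.93)/(4πk) = 0.1229/(4π·0.0602) = 0.1624 K/W
  R_conv,out = 1/(4πr²h) = 1/(4π·1.93²·11.7) = 0.001826 K/W
ΣR = 0.4618 K/W
ΔT = Q·ΣR = 684 × 0.4618 = 315.9 K
Heat flows outward, so T_out = T_in − ΔT = 349 − 315.9 = 33.1 °C

T_out = 33.1 °C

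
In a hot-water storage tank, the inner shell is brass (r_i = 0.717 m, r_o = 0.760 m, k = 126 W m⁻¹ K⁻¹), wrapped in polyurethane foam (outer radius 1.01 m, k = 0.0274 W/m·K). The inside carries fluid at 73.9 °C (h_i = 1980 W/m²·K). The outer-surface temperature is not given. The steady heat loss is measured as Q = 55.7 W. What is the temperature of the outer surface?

Sum the resistances:
  R_conv,in = 1/(4πr²h) = 1/(4π·0.717²·1980) = 7.818×10^-5 K/W
  R_brass = (1/0.717 − 1/0.760)/(4πk) = 0.07891/(4π·126) = 4.984×10^-5 K/W
  R_polyurethane foam = (1/0.760 − 1/1.01)/(4πk) = 0.3257/(4π·0.0274) = 0.9459 K/W
ΣR = 0.9460 K/W
ΔT = Q·ΣR = 55.7 × 0.9460 = 52.69 K
Heat flows outward, so T_out = T_in − ΔT = 73.9 − 52.69 = 21.2 °C

T_out = 21.2 °C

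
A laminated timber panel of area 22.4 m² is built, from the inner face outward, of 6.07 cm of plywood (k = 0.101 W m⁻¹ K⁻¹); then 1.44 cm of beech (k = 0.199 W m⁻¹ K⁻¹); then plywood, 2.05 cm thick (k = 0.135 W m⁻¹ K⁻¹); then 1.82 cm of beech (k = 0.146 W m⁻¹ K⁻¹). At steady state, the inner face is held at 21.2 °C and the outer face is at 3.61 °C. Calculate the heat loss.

Resistance network (inner→outer):
  R_plywood = L/(kA) = 0.0607/(0.101·22.4) = 0.02683 K/W
  R_beech = L/(kA) = 0.0144/(0.199·22.4) = 0.003230 K/W
  R_plywood = L/(kA) = 0.0205/(0.135·22.4) = 0.006779 K/W
  R_beech = L/(kA) = 0.0182/(0.146·22.4) = 0.005565 K/W
ΣR = 0.02683 + 0.003230 + 0.006779 + 0.005565 = 0.04240 K/W
Q = ΔT/ΣR = (21.2 °C − 3.61 °C)/0.04240 = 415 W

Q = 415 W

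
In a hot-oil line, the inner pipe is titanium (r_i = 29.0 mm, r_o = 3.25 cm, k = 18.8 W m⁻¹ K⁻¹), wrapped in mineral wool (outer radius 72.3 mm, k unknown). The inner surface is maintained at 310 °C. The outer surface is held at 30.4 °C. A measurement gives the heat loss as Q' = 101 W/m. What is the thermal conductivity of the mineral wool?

k = 0.0460 W/m·K

ΣR = ΔT/Q' = |310 − 30.4|/101 = 2.768 m·K/W
Known resistances:
  R'_titanium = ln(0.0325/0.0290)/(2πk) = 0.1139/(2π·18.8) = 9.646×10^-4 m·K/W
R_mineral wool = ΣR − ΣR_known = 2.768 − 9.646×10^-4 = 2.767 m·K/W
ln(r₂/r₁)/(2πk) = 2.767 ⇒ k = 0.7996/(2π·2.767) = 0.0460 W/m·K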